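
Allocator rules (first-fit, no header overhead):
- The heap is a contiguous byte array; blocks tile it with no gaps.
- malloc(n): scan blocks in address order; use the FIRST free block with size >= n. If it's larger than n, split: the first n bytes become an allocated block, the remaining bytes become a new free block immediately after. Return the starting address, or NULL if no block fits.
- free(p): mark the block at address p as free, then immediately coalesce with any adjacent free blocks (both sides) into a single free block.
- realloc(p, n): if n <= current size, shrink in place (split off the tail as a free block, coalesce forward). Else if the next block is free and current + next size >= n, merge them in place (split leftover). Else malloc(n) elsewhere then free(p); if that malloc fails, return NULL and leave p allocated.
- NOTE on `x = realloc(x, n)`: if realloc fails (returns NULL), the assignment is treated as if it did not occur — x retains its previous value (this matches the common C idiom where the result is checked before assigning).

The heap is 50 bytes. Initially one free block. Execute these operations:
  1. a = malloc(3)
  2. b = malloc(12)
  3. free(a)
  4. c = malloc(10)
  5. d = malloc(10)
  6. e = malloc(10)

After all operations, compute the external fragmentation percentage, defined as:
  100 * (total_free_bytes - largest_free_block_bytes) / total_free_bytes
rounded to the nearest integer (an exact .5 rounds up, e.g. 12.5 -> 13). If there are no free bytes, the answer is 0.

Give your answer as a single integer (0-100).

Answer: 38

Derivation:
Op 1: a = malloc(3) -> a = 0; heap: [0-2 ALLOC][3-49 FREE]
Op 2: b = malloc(12) -> b = 3; heap: [0-2 ALLOC][3-14 ALLOC][15-49 FREE]
Op 3: free(a) -> (freed a); heap: [0-2 FREE][3-14 ALLOC][15-49 FREE]
Op 4: c = malloc(10) -> c = 15; heap: [0-2 FREE][3-14 ALLOC][15-24 ALLOC][25-49 FREE]
Op 5: d = malloc(10) -> d = 25; heap: [0-2 FREE][3-14 ALLOC][15-24 ALLOC][25-34 ALLOC][35-49 FREE]
Op 6: e = malloc(10) -> e = 35; heap: [0-2 FREE][3-14 ALLOC][15-24 ALLOC][25-34 ALLOC][35-44 ALLOC][45-49 FREE]
Free blocks: [3 5] total_free=8 largest=5 -> 100*(8-5)/8 = 300/8 = 37.5 -> rounds to 38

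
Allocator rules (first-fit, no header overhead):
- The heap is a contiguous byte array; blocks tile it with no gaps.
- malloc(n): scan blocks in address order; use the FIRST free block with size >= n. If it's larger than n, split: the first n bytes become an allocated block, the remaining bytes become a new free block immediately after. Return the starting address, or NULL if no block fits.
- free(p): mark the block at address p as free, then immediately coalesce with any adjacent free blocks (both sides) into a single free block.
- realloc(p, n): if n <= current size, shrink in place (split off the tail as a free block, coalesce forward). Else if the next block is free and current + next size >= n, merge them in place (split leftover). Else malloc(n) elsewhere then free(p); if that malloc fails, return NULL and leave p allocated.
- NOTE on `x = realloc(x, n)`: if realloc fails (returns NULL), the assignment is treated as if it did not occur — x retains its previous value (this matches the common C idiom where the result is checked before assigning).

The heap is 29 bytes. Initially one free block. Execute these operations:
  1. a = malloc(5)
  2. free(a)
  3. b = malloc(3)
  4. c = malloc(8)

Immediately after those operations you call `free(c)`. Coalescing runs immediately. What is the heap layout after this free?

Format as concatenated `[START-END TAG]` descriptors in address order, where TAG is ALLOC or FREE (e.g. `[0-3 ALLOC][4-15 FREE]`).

Op 1: a = malloc(5) -> a = 0; heap: [0-4 ALLOC][5-28 FREE]
Op 2: free(a) -> (freed a); heap: [0-28 FREE]
Op 3: b = malloc(3) -> b = 0; heap: [0-2 ALLOC][3-28 FREE]
Op 4: c = malloc(8) -> c = 3; heap: [0-2 ALLOC][3-10 ALLOC][11-28 FREE]
free(c): c = 3 -> block [3-10 ALLOC]; mark free, coalesce with adjacent free neighbors -> [0-2 ALLOC][3-28 FREE]

Answer: [0-2 ALLOC][3-28 FREE]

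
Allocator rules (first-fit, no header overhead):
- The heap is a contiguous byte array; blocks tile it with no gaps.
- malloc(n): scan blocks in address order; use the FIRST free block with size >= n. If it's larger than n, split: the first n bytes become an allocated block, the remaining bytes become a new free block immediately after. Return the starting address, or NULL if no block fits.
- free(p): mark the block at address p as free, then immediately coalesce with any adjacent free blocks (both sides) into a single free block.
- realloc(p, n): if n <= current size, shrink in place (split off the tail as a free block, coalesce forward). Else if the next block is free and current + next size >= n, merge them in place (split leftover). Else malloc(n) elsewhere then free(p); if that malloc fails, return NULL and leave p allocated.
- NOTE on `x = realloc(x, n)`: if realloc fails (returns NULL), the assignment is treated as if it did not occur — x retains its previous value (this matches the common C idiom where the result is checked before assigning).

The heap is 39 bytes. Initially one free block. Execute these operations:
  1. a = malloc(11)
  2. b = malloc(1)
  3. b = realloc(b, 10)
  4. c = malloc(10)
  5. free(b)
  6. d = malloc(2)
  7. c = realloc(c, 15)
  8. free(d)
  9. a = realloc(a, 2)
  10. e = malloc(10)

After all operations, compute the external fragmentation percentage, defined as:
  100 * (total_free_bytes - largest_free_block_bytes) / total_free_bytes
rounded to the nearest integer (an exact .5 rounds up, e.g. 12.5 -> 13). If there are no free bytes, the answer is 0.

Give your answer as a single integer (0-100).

Op 1: a = malloc(11) -> a = 0; heap: [0-10 ALLOC][11-38 FREE]
Op 2: b = malloc(1) -> b = 11; heap: [0-10 ALLOC][11-11 ALLOC][12-38 FREE]
Op 3: b = realloc(b, 10) -> b = 11; heap: [0-10 ALLOC][11-20 ALLOC][21-38 FREE]
Op 4: c = malloc(10) -> c = 21; heap: [0-10 ALLOC][11-20 ALLOC][21-30 ALLOC][31-38 FREE]
Op 5: free(b) -> (freed b); heap: [0-10 ALLOC][11-20 FREE][21-30 ALLOC][31-38 FREE]
Op 6: d = malloc(2) -> d = 11; heap: [0-10 ALLOC][11-12 ALLOC][13-20 FREE][21-30 ALLOC][31-38 FREE]
Op 7: c = realloc(c, 15) -> c = 21; heap: [0-10 ALLOC][11-12 ALLOC][13-20 FREE][21-35 ALLOC][36-38 FREE]
Op 8: free(d) -> (freed d); heap: [0-10 ALLOC][11-20 FREE][21-35 ALLOC][36-38 FREE]
Op 9: a = realloc(a, 2) -> a = 0; heap: [0-1 ALLOC][2-20 FREE][21-35 ALLOC][36-38 FREE]
Op 10: e = malloc(10) -> e = 2; heap: [0-1 ALLOC][2-11 ALLOC][12-20 FREE][21-35 ALLOC][36-38 FREE]
Free blocks: [9 3] total_free=12 largest=9 -> 100*(12-9)/12 = 300/12 = 25

Answer: 25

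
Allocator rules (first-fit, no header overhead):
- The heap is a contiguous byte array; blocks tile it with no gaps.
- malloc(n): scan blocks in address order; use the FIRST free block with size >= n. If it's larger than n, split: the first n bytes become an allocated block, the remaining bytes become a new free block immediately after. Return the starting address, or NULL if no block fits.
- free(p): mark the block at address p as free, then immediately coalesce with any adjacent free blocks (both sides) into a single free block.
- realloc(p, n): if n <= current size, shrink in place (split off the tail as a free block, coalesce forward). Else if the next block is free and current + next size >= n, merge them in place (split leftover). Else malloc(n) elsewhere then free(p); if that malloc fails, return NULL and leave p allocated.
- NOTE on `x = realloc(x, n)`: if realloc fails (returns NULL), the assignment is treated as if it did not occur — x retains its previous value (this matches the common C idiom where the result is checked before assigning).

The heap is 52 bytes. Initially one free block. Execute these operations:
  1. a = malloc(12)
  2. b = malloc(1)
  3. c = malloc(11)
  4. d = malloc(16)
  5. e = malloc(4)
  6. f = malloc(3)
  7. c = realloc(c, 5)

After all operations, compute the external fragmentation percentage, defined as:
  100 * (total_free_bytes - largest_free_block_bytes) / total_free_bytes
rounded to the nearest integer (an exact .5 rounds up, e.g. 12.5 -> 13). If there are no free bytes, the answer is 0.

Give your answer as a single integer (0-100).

Answer: 45

Derivation:
Op 1: a = malloc(12) -> a = 0; heap: [0-11 ALLOC][12-51 FREE]
Op 2: b = malloc(1) -> b = 12; heap: [0-11 ALLOC][12-12 ALLOC][13-51 FREE]
Op 3: c = malloc(11) -> c = 13; heap: [0-11 ALLOC][12-12 ALLOC][13-23 ALLOC][24-51 FREE]
Op 4: d = malloc(16) -> d = 24; heap: [0-11 ALLOC][12-12 ALLOC][13-23 ALLOC][24-39 ALLOC][40-51 FREE]
Op 5: e = malloc(4) -> e = 40; heap: [0-11 ALLOC][12-12 ALLOC][13-23 ALLOC][24-39 ALLOC][40-43 ALLOC][44-51 FREE]
Op 6: f = malloc(3) -> f = 44; heap: [0-11 ALLOC][12-12 ALLOC][13-23 ALLOC][24-39 ALLOC][40-43 ALLOC][44-46 ALLOC][47-51 FREE]
Op 7: c = realloc(c, 5) -> c = 13; heap: [0-11 ALLOC][12-12 ALLOC][13-17 ALLOC][18-23 FREE][24-39 ALLOC][40-43 ALLOC][44-46 ALLOC][47-51 FREE]
Free blocks: [6 5] total_free=11 largest=6 -> 100*(11-6)/11 = 500/11 ≈ 45.455 -> rounds to 45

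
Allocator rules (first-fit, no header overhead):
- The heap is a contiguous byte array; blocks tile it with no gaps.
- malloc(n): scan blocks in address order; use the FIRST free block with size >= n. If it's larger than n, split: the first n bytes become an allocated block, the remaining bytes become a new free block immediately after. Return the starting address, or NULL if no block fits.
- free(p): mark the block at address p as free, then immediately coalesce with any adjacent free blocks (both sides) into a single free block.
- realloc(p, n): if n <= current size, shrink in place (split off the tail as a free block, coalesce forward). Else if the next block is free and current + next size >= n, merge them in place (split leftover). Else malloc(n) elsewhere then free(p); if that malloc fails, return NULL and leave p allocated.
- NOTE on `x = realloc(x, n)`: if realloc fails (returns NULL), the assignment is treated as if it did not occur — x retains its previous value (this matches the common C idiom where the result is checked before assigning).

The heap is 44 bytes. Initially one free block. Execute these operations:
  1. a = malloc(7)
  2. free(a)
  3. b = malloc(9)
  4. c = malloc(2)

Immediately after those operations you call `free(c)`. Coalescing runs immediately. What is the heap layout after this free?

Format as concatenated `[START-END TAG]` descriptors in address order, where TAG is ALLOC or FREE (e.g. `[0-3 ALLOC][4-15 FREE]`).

Answer: [0-8 ALLOC][9-43 FREE]

Derivation:
Op 1: a = malloc(7) -> a = 0; heap: [0-6 ALLOC][7-43 FREE]
Op 2: free(a) -> (freed a); heap: [0-43 FREE]
Op 3: b = malloc(9) -> b = 0; heap: [0-8 ALLOC][9-43 FREE]
Op 4: c = malloc(2) -> c = 9; heap: [0-8 ALLOC][9-10 ALLOC][11-43 FREE]
free(c): c = 9 -> block [9-10 ALLOC]; mark free, coalesce with adjacent free neighbors -> [0-8 ALLOC][9-43 FREE]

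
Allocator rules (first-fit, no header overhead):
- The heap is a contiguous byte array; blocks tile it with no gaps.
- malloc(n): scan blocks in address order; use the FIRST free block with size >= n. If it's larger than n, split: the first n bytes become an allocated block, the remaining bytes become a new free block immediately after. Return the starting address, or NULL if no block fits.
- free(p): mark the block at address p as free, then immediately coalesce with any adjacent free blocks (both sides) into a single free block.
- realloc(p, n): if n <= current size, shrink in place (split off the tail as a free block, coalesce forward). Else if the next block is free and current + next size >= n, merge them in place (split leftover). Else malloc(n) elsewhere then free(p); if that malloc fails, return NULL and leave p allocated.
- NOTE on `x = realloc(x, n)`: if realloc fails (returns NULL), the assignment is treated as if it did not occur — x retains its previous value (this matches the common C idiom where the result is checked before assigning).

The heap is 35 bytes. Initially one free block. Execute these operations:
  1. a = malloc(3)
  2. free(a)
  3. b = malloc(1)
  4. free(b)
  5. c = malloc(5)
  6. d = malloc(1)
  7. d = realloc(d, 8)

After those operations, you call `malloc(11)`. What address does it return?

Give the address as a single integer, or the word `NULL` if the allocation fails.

Op 1: a = malloc(3) -> a = 0; heap: [0-2 ALLOC][3-34 FREE]
Op 2: free(a) -> (freed a); heap: [0-34 FREE]
Op 3: b = malloc(1) -> b = 0; heap: [0-0 ALLOC][1-34 FREE]
Op 4: free(b) -> (freed b); heap: [0-34 FREE]
Op 5: c = malloc(5) -> c = 0; heap: [0-4 ALLOC][5-34 FREE]
Op 6: d = malloc(1) -> d = 5; heap: [0-4 ALLOC][5-5 ALLOC][6-34 FREE]
Op 7: d = realloc(d, 8) -> d = 5; heap: [0-4 ALLOC][5-12 ALLOC][13-34 FREE]
malloc(11): first-fit scan over [0-4 ALLOC][5-12 ALLOC][13-34 FREE] -> 13

Answer: 13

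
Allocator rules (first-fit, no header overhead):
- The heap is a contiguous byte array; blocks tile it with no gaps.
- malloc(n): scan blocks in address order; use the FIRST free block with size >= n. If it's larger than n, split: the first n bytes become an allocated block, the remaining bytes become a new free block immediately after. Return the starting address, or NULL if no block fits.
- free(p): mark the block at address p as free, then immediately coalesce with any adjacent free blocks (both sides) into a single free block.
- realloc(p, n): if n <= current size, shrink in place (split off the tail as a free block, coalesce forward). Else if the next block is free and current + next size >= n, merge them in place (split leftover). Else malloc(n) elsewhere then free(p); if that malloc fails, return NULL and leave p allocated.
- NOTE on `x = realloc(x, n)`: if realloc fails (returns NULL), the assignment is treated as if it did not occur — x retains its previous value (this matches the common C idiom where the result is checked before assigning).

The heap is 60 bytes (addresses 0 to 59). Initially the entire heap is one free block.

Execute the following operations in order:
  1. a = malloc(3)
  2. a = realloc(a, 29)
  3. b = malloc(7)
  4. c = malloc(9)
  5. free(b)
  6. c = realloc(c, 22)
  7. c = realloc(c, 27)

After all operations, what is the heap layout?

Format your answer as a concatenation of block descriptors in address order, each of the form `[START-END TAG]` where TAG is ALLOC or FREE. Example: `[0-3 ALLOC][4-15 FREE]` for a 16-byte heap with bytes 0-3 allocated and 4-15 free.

Answer: [0-28 ALLOC][29-35 FREE][36-57 ALLOC][58-59 FREE]

Derivation:
Op 1: a = malloc(3) -> a = 0; heap: [0-2 ALLOC][3-59 FREE]
Op 2: a = realloc(a, 29) -> a = 0; heap: [0-28 ALLOC][29-59 FREE]
Op 3: b = malloc(7) -> b = 29; heap: [0-28 ALLOC][29-35 ALLOC][36-59 FREE]
Op 4: c = malloc(9) -> c = 36; heap: [0-28 ALLOC][29-35 ALLOC][36-44 ALLOC][45-59 FREE]
Op 5: free(b) -> (freed b); heap: [0-28 ALLOC][29-35 FREE][36-44 ALLOC][45-59 FREE]
Op 6: c = realloc(c, 22) -> c = 36; heap: [0-28 ALLOC][29-35 FREE][36-57 ALLOC][58-59 FREE]
Op 7: c = realloc(c, 27) -> NULL (c unchanged); heap: [0-28 ALLOC][29-35 FREE][36-57 ALLOC][58-59 FREE]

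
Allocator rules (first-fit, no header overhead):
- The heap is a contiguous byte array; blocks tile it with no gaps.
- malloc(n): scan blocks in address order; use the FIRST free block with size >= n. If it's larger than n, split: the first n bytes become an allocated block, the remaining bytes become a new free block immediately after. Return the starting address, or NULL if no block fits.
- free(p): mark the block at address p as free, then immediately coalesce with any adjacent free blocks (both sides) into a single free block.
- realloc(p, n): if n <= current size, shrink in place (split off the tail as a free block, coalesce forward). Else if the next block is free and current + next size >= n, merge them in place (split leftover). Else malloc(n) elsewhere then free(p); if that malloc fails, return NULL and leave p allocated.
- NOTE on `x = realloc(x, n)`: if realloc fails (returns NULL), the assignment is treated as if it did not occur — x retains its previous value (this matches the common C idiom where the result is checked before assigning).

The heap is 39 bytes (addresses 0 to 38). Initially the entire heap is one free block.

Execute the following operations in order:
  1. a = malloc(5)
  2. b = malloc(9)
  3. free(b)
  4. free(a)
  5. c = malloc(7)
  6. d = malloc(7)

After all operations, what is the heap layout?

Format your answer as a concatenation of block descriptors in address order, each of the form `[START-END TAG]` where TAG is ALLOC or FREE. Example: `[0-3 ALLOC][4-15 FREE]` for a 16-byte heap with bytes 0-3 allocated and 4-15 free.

Op 1: a = malloc(5) -> a = 0; heap: [0-4 ALLOC][5-38 FREE]
Op 2: b = malloc(9) -> b = 5; heap: [0-4 ALLOC][5-13 ALLOC][14-38 FREE]
Op 3: free(b) -> (freed b); heap: [0-4 ALLOC][5-38 FREE]
Op 4: free(a) -> (freed a); heap: [0-38 FREE]
Op 5: c = malloc(7) -> c = 0; heap: [0-6 ALLOC][7-38 FREE]
Op 6: d = malloc(7) -> d = 7; heap: [0-6 ALLOC][7-13 ALLOC][14-38 FREE]

Answer: [0-6 ALLOC][7-13 ALLOC][14-38 FREE]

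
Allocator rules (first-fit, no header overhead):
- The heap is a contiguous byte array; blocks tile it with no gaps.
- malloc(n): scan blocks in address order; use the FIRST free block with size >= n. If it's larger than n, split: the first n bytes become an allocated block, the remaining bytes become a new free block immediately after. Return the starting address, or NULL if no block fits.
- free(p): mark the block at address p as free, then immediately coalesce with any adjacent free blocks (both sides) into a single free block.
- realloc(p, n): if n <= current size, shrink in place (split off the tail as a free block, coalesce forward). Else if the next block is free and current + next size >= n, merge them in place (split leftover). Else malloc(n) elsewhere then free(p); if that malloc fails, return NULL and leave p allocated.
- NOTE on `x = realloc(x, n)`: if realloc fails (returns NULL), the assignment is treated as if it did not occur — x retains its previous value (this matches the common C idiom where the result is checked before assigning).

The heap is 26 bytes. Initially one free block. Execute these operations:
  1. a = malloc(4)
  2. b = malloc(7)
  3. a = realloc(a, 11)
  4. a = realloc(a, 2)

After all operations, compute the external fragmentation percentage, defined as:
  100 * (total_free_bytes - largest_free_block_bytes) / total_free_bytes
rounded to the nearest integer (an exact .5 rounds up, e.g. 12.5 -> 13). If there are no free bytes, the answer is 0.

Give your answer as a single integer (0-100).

Answer: 24

Derivation:
Op 1: a = malloc(4) -> a = 0; heap: [0-3 ALLOC][4-25 FREE]
Op 2: b = malloc(7) -> b = 4; heap: [0-3 ALLOC][4-10 ALLOC][11-25 FREE]
Op 3: a = realloc(a, 11) -> a = 11; heap: [0-3 FREE][4-10 ALLOC][11-21 ALLOC][22-25 FREE]
Op 4: a = realloc(a, 2) -> a = 11; heap: [0-3 FREE][4-10 ALLOC][11-12 ALLOC][13-25 FREE]
Free blocks: [4 13] total_free=17 largest=13 -> 100*(17-13)/17 = 400/17 ≈ 23.529 -> rounds to 24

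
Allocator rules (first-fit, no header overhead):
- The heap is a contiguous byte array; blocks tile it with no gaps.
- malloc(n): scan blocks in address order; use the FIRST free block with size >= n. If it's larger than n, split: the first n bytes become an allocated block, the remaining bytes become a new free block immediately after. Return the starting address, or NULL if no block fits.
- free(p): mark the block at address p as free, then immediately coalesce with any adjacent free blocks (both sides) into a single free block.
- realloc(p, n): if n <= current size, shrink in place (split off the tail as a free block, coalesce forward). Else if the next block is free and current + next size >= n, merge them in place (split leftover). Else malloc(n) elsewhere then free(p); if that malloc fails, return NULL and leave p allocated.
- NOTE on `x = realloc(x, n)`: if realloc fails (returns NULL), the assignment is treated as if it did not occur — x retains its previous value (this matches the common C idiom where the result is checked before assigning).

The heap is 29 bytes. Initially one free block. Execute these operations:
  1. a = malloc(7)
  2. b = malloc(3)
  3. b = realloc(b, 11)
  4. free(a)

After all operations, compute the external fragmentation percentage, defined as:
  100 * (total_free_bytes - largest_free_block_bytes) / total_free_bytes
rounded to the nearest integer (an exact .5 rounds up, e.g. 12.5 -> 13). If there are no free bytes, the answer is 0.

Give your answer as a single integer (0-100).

Answer: 39

Derivation:
Op 1: a = malloc(7) -> a = 0; heap: [0-6 ALLOC][7-28 FREE]
Op 2: b = malloc(3) -> b = 7; heap: [0-6 ALLOC][7-9 ALLOC][10-28 FREE]
Op 3: b = realloc(b, 11) -> b = 7; heap: [0-6 ALLOC][7-17 ALLOC][18-28 FREE]
Op 4: free(a) -> (freed a); heap: [0-6 FREE][7-17 ALLOC][18-28 FREE]
Free blocks: [7 11] total_free=18 largest=11 -> 100*(18-11)/18 = 700/18 ≈ 38.889 -> rounds to 39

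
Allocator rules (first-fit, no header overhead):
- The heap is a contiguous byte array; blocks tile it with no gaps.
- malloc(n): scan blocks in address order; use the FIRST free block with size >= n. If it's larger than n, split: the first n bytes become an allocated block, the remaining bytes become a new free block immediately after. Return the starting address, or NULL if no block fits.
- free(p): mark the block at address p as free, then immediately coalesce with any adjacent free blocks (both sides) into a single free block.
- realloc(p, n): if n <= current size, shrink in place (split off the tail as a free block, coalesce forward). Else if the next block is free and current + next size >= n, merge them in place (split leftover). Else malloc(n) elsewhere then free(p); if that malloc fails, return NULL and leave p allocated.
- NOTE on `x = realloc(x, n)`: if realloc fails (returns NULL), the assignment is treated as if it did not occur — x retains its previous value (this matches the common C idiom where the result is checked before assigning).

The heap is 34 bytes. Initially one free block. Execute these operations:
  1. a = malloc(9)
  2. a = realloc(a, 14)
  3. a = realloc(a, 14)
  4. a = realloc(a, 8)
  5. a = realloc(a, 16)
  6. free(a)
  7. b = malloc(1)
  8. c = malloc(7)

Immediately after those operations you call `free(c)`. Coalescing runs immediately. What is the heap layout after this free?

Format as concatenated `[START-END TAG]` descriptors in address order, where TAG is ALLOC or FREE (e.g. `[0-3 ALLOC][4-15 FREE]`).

Answer: [0-0 ALLOC][1-33 FREE]

Derivation:
Op 1: a = malloc(9) -> a = 0; heap: [0-8 ALLOC][9-33 FREE]
Op 2: a = realloc(a, 14) -> a = 0; heap: [0-13 ALLOC][14-33 FREE]
Op 3: a = realloc(a, 14) -> a = 0; heap: [0-13 ALLOC][14-33 FREE]
Op 4: a = realloc(a, 8) -> a = 0; heap: [0-7 ALLOC][8-33 FREE]
Op 5: a = realloc(a, 16) -> a = 0; heap: [0-15 ALLOC][16-33 FREE]
Op 6: free(a) -> (freed a); heap: [0-33 FREE]
Op 7: b = malloc(1) -> b = 0; heap: [0-0 ALLOC][1-33 FREE]
Op 8: c = malloc(7) -> c = 1; heap: [0-0 ALLOC][1-7 ALLOC][8-33 FREE]
free(c): c = 1 -> block [1-7 ALLOC]; mark free, coalesce with adjacent free neighbors -> [0-0 ALLOC][1-33 FREE]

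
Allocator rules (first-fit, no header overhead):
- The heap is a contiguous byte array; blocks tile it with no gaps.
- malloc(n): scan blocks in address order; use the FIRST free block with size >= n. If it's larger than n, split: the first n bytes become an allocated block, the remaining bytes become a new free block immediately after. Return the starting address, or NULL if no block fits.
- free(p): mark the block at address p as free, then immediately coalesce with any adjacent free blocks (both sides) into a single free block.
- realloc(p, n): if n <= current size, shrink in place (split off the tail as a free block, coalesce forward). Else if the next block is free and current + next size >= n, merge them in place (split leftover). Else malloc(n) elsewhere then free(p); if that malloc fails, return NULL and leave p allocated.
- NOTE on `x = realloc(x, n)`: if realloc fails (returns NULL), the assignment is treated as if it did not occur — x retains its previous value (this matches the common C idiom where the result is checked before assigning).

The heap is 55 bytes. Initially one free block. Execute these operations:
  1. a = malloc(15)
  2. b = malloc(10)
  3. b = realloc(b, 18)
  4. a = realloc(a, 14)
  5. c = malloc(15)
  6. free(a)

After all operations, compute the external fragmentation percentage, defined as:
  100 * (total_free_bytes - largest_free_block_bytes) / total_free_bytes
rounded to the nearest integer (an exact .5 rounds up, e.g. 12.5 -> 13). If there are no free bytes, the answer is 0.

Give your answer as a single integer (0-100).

Op 1: a = malloc(15) -> a = 0; heap: [0-14 ALLOC][15-54 FREE]
Op 2: b = malloc(10) -> b = 15; heap: [0-14 ALLOC][15-24 ALLOC][25-54 FREE]
Op 3: b = realloc(b, 18) -> b = 15; heap: [0-14 ALLOC][15-32 ALLOC][33-54 FREE]
Op 4: a = realloc(a, 14) -> a = 0; heap: [0-13 ALLOC][14-14 FREE][15-32 ALLOC][33-54 FREE]
Op 5: c = malloc(15) -> c = 33; heap: [0-13 ALLOC][14-14 FREE][15-32 ALLOC][33-47 ALLOC][48-54 FREE]
Op 6: free(a) -> (freed a); heap: [0-14 FREE][15-32 ALLOC][33-47 ALLOC][48-54 FREE]
Free blocks: [15 7] total_free=22 largest=15 -> 100*(22-15)/22 = 700/22 ≈ 31.818 -> rounds to 32

Answer: 32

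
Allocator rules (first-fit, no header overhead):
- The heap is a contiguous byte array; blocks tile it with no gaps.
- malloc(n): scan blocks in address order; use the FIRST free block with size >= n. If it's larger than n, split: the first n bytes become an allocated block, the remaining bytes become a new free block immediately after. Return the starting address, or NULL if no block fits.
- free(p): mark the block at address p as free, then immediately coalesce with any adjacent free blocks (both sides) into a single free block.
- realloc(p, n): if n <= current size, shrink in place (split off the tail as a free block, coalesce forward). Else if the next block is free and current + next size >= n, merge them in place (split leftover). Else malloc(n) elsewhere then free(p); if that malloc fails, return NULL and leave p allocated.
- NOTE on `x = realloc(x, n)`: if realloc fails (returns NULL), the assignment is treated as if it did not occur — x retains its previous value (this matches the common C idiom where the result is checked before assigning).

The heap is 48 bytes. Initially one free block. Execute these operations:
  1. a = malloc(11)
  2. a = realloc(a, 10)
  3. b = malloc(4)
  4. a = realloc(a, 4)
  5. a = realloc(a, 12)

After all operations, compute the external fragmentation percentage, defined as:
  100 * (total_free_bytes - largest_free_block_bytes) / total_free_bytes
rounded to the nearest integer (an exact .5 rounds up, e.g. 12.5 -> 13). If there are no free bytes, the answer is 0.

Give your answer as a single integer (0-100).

Op 1: a = malloc(11) -> a = 0; heap: [0-10 ALLOC][11-47 FREE]
Op 2: a = realloc(a, 10) -> a = 0; heap: [0-9 ALLOC][10-47 FREE]
Op 3: b = malloc(4) -> b = 10; heap: [0-9 ALLOC][10-13 ALLOC][14-47 FREE]
Op 4: a = realloc(a, 4) -> a = 0; heap: [0-3 ALLOC][4-9 FREE][10-13 ALLOC][14-47 FREE]
Op 5: a = realloc(a, 12) -> a = 14; heap: [0-9 FREE][10-13 ALLOC][14-25 ALLOC][26-47 FREE]
Free blocks: [10 22] total_free=32 largest=22 -> 100*(32-22)/32 = 1000/32 = 31.25 -> rounds to 31

Answer: 31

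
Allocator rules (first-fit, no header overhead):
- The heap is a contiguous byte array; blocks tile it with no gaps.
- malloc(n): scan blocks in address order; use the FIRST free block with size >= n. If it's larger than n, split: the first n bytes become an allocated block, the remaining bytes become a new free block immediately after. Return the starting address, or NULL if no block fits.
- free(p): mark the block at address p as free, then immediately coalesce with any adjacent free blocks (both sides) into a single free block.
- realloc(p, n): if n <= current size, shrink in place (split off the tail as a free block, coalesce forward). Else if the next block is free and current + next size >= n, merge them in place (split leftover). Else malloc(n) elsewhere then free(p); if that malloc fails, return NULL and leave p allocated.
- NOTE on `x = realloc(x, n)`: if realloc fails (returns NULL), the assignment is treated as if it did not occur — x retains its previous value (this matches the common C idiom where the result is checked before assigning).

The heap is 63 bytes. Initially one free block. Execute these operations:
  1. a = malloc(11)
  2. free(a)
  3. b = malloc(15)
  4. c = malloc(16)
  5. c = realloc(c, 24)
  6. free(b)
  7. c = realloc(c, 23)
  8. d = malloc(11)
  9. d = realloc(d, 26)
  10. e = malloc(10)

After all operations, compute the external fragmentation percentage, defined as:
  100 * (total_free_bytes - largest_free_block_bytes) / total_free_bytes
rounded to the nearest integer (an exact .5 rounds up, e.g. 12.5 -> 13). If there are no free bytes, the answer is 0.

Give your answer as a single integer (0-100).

Answer: 21

Derivation:
Op 1: a = malloc(11) -> a = 0; heap: [0-10 ALLOC][11-62 FREE]
Op 2: free(a) -> (freed a); heap: [0-62 FREE]
Op 3: b = malloc(15) -> b = 0; heap: [0-14 ALLOC][15-62 FREE]
Op 4: c = malloc(16) -> c = 15; heap: [0-14 ALLOC][15-30 ALLOC][31-62 FREE]
Op 5: c = realloc(c, 24) -> c = 15; heap: [0-14 ALLOC][15-38 ALLOC][39-62 FREE]
Op 6: free(b) -> (freed b); heap: [0-14 FREE][15-38 ALLOC][39-62 FREE]
Op 7: c = realloc(c, 23) -> c = 15; heap: [0-14 FREE][15-37 ALLOC][38-62 FREE]
Op 8: d = malloc(11) -> d = 0; heap: [0-10 ALLOC][11-14 FREE][15-37 ALLOC][38-62 FREE]
Op 9: d = realloc(d, 26) -> NULL (d unchanged); heap: [0-10 ALLOC][11-14 FREE][15-37 ALLOC][38-62 FREE]
Op 10: e = malloc(10) -> e = 38; heap: [0-10 ALLOC][11-14 FREE][15-37 ALLOC][38-47 ALLOC][48-62 FREE]
Free blocks: [4 15] total_free=19 largest=15 -> 100*(19-15)/19 = 400/19 ≈ 21.053 -> rounds to 21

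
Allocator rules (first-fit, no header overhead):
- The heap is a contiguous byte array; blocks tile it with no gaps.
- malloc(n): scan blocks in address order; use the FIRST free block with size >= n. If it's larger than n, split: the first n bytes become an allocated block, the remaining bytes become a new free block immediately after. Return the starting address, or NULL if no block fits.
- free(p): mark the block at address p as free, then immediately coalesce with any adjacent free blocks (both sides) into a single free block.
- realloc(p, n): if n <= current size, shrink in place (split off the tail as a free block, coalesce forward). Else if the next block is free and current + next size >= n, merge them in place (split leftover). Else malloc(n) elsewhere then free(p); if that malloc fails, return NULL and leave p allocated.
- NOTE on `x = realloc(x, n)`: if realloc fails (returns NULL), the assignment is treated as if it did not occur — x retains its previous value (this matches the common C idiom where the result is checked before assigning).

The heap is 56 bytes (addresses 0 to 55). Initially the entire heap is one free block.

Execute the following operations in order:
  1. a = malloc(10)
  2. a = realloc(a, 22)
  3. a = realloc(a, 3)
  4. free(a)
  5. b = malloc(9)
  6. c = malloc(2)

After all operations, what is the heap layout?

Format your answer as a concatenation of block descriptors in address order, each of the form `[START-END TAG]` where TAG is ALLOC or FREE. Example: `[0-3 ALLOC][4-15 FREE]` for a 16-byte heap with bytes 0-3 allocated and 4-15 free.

Answer: [0-8 ALLOC][9-10 ALLOC][11-55 FREE]

Derivation:
Op 1: a = malloc(10) -> a = 0; heap: [0-9 ALLOC][10-55 FREE]
Op 2: a = realloc(a, 22) -> a = 0; heap: [0-21 ALLOC][22-55 FREE]
Op 3: a = realloc(a, 3) -> a = 0; heap: [0-2 ALLOC][3-55 FREE]
Op 4: free(a) -> (freed a); heap: [0-55 FREE]
Op 5: b = malloc(9) -> b = 0; heap: [0-8 ALLOC][9-55 FREE]
Op 6: c = malloc(2) -> c = 9; heap: [0-8 ALLOC][9-10 ALLOC][11-55 FREE]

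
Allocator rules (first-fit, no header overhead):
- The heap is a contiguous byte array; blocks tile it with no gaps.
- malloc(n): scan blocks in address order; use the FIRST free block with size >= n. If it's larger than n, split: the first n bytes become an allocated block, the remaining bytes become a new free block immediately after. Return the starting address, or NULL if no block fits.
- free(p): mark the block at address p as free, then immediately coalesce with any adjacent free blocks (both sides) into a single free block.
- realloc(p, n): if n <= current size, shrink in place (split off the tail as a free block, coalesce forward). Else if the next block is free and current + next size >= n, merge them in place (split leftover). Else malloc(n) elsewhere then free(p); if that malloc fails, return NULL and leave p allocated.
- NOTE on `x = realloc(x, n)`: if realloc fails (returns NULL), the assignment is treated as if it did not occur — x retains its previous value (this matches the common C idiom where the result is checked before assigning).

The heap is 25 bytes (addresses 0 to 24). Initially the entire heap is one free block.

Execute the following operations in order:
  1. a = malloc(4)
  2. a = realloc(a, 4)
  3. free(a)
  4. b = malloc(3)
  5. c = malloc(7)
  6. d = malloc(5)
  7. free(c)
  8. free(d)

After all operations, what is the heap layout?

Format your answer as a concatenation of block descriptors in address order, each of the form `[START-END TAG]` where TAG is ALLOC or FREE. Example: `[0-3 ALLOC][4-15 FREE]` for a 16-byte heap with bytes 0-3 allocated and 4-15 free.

Answer: [0-2 ALLOC][3-24 FREE]

Derivation:
Op 1: a = malloc(4) -> a = 0; heap: [0-3 ALLOC][4-24 FREE]
Op 2: a = realloc(a, 4) -> a = 0; heap: [0-3 ALLOC][4-24 FREE]
Op 3: free(a) -> (freed a); heap: [0-24 FREE]
Op 4: b = malloc(3) -> b = 0; heap: [0-2 ALLOC][3-24 FREE]
Op 5: c = malloc(7) -> c = 3; heap: [0-2 ALLOC][3-9 ALLOC][10-24 FREE]
Op 6: d = malloc(5) -> d = 10; heap: [0-2 ALLOC][3-9 ALLOC][10-14 ALLOC][15-24 FREE]
Op 7: free(c) -> (freed c); heap: [0-2 ALLOC][3-9 FREE][10-14 ALLOC][15-24 FREE]
Op 8: free(d) -> (freed d); heap: [0-2 ALLOC][3-24 FREE]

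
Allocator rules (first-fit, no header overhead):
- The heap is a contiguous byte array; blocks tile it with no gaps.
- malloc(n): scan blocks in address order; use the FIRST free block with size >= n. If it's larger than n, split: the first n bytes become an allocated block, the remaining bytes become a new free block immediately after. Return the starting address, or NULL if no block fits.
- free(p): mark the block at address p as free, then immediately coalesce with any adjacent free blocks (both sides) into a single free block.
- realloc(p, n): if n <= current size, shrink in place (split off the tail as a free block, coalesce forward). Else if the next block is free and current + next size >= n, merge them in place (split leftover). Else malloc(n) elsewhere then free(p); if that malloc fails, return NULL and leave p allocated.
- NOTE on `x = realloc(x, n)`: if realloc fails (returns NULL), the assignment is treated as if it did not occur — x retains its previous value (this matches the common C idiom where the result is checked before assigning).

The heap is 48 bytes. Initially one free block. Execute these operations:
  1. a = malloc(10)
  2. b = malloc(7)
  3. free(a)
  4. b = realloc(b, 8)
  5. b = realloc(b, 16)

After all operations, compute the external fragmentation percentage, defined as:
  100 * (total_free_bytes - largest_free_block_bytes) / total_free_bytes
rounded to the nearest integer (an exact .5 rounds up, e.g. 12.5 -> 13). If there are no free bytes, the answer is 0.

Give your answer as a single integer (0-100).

Op 1: a = malloc(10) -> a = 0; heap: [0-9 ALLOC][10-47 FREE]
Op 2: b = malloc(7) -> b = 10; heap: [0-9 ALLOC][10-16 ALLOC][17-47 FREE]
Op 3: free(a) -> (freed a); heap: [0-9 FREE][10-16 ALLOC][17-47 FREE]
Op 4: b = realloc(b, 8) -> b = 10; heap: [0-9 FREE][10-17 ALLOC][18-47 FREE]
Op 5: b = realloc(b, 16) -> b = 10; heap: [0-9 FREE][10-25 ALLOC][26-47 FREE]
Free blocks: [10 22] total_free=32 largest=22 -> 100*(32-22)/32 = 1000/32 = 31.25 -> rounds to 31

Answer: 31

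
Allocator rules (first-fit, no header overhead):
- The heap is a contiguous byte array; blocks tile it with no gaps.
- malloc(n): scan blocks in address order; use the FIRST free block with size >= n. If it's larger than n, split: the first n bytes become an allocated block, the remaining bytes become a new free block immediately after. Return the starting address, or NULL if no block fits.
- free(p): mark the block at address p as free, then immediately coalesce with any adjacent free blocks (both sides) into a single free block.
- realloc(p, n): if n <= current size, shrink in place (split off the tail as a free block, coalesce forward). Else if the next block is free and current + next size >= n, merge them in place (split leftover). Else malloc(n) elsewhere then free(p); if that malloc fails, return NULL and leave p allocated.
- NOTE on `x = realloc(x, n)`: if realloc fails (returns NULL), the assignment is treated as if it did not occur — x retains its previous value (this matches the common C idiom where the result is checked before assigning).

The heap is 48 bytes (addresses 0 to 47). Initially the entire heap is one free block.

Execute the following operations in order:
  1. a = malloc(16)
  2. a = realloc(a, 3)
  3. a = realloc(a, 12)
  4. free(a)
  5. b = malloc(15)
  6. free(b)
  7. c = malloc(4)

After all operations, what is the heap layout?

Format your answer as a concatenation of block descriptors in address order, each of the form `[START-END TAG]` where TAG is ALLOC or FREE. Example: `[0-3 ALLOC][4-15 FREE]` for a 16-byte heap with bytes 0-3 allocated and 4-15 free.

Op 1: a = malloc(16) -> a = 0; heap: [0-15 ALLOC][16-47 FREE]
Op 2: a = realloc(a, 3) -> a = 0; heap: [0-2 ALLOC][3-47 FREE]
Op 3: a = realloc(a, 12) -> a = 0; heap: [0-11 ALLOC][12-47 FREE]
Op 4: free(a) -> (freed a); heap: [0-47 FREE]
Op 5: b = malloc(15) -> b = 0; heap: [0-14 ALLOC][15-47 FREE]
Op 6: free(b) -> (freed b); heap: [0-47 FREE]
Op 7: c = malloc(4) -> c = 0; heap: [0-3 ALLOC][4-47 FREE]

Answer: [0-3 ALLOC][4-47 FREE]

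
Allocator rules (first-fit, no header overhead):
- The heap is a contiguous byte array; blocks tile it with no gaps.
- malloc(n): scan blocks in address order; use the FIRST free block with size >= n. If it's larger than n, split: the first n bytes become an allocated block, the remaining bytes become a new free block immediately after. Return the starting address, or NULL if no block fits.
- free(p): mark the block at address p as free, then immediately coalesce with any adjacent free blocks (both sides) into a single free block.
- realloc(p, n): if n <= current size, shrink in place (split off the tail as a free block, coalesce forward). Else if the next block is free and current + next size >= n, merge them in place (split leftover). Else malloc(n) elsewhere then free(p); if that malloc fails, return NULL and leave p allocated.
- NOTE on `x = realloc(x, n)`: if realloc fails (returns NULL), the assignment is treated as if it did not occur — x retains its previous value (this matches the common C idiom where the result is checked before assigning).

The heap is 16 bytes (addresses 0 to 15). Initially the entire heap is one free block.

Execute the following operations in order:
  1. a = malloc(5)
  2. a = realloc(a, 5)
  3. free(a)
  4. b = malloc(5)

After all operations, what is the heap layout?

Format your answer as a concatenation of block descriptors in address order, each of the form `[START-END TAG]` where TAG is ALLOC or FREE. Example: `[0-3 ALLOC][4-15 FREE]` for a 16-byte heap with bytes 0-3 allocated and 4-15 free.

Op 1: a = malloc(5) -> a = 0; heap: [0-4 ALLOC][5-15 FREE]
Op 2: a = realloc(a, 5) -> a = 0; heap: [0-4 ALLOC][5-15 FREE]
Op 3: free(a) -> (freed a); heap: [0-15 FREE]
Op 4: b = malloc(5) -> b = 0; heap: [0-4 ALLOC][5-15 FREE]

Answer: [0-4 ALLOC][5-15 FREE]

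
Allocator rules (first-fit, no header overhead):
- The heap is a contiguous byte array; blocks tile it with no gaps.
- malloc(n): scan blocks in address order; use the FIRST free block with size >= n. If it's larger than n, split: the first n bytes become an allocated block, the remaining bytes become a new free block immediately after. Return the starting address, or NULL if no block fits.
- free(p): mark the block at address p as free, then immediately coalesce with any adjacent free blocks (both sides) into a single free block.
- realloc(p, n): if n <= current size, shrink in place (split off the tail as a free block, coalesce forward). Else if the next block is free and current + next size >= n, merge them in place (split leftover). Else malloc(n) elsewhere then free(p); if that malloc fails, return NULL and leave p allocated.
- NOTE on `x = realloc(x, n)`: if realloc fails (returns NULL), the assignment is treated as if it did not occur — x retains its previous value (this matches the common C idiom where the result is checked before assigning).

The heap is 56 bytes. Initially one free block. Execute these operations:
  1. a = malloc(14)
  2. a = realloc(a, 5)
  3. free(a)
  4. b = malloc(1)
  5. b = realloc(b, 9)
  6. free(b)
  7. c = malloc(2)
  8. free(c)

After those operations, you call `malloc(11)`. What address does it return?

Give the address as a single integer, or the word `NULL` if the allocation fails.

Answer: 0

Derivation:
Op 1: a = malloc(14) -> a = 0; heap: [0-13 ALLOC][14-55 FREE]
Op 2: a = realloc(a, 5) -> a = 0; heap: [0-4 ALLOC][5-55 FREE]
Op 3: free(a) -> (freed a); heap: [0-55 FREE]
Op 4: b = malloc(1) -> b = 0; heap: [0-0 ALLOC][1-55 FREE]
Op 5: b = realloc(b, 9) -> b = 0; heap: [0-8 ALLOC][9-55 FREE]
Op 6: free(b) -> (freed b); heap: [0-55 FREE]
Op 7: c = malloc(2) -> c = 0; heap: [0-1 ALLOC][2-55 FREE]
Op 8: free(c) -> (freed c); heap: [0-55 FREE]
malloc(11): first-fit scan over [0-55 FREE] -> 0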